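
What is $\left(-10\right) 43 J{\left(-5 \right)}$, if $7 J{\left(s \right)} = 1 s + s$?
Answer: $\frac{4300}{7} \approx 614.29$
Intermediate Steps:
$J{\left(s \right)} = \frac{2 s}{7}$ ($J{\left(s \right)} = \frac{1 s + s}{7} = \frac{s + s}{7} = \frac{2 s}{7}$)
$\left(-10\right) 43 J{\left(-5 \right)} = \left(-10\right) 43 \cdot \frac{2}{7} \left(-5\right) = \left(-430\right) \left(- \frac{10}{7}\right) = \frac{4300}{7}$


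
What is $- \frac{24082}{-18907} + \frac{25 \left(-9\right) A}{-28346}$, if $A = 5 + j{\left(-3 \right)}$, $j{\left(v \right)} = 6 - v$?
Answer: $\frac{371092711}{267968911} \approx 1.3848$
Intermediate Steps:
$A = 14$ ($A = 5 + \left(6 - -3\right) = 5 + \left(6 + 3\right) = 5 + 9 = 14$)
$- \frac{24082}{-18907} + \frac{25 \left(-9\right) A}{-28346} = - \frac{24082}{-18907} + \frac{25 \left(-9\right) 14}{-28346} = \left(-24082\right) \left(- \frac{1}{18907}\right) + \left(-225\right) 14 \left(- \frac{1}{28346}\right) = \frac{24082}{18907} - - \frac{1575}{14173} = \frac{24082}{18907} + \frac{1575}{14173} = \frac{371092711}{267968911}$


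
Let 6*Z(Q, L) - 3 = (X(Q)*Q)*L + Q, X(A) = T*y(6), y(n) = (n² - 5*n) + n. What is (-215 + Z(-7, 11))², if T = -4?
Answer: 1442401/9 ≈ 1.6027e+5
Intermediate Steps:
y(n) = n² - 4*n
X(A) = -48 (X(A) = -24*(-4 + 6) = -24*2 = -4*12 = -48)
Z(Q, L) = ½ + Q/6 - 8*L*Q (Z(Q, L) = ½ + ((-48*Q)*L + Q)/6 = ½ + (-48*L*Q + Q)/6 = ½ + (Q - 48*L*Q)/6 = ½ + (Q/6 - 8*L*Q) = ½ + Q/6 - 8*L*Q)
(-215 + Z(-7, 11))² = (-215 + (½ + (⅙)*(-7) - 8*11*(-7)))² = (-215 + (½ - 7/6 + 616))² = (-215 + 1846/3)² = (1201/3)² = 1442401/9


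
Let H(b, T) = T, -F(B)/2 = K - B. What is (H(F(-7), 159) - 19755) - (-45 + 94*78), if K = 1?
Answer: -26883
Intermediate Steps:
F(B) = -2 + 2*B (F(B) = -2*(1 - B) = -2 + 2*B)
(H(F(-7), 159) - 19755) - (-45 + 94*78) = (159 - 19755) - (-45 + 94*78) = -19596 - (-45 + 7332) = -19596 - 1*7287 = -19596 - 7287 = -26883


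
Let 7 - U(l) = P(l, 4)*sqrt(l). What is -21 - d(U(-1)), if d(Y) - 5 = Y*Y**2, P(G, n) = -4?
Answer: -33 - 524*I ≈ -33.0 - 524.0*I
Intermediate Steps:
U(l) = 7 + 4*sqrt(l) (U(l) = 7 - (-4)*sqrt(l) = 7 + 4*sqrt(l))
d(Y) = 5 + Y**3 (d(Y) = 5 + Y*Y**2 = 5 + Y**3)
-21 - d(U(-1)) = -21 - (5 + (7 + 4*sqrt(-1))**3) = -21 - (5 + (7 + 4*I)**3) = -21 + (-5 - (7 + 4*I)**3) = -26 - (7 + 4*I)**3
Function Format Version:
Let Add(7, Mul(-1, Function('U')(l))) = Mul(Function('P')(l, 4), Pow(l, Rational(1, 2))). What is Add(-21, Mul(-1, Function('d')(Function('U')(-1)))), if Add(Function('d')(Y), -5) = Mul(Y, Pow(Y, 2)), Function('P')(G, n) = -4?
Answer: Add(-33, Mul(-524, I)) ≈ Add(-33.000, Mul(-524.00, I))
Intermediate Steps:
Function('U')(l) = Add(7, Mul(4, Pow(l, Rational(1, 2)))) (Function('U')(l) = Add(7, Mul(-1, Mul(-4, Pow(l, Rational(1, 2))))) = Add(7, Mul(4, Pow(l, Rational(1, 2)))))
Function('d')(Y) = Add(5, Pow(Y, 3)) (Function('d')(Y) = Add(5, Mul(Y, Pow(Y, 2))) = Add(5, Pow(Y, 3)))
Add(-21, Mul(-1, Function('d')(Function('U')(-1)))) = Add(-21, Mul(-1, Add(5, Pow(Add(7, Mul(4, Pow(-1, Rational(1, 2)))), 3)))) = Add(-21, Mul(-1, Add(5, Pow(Add(7, Mul(4, I)), 3)))) = Add(-21, Add(-5, Mul(-1, Pow(Add(7, Mul(4, I)), 3)))) = Add(-26, Mul(-1, Pow(Add(7, Mul(4, I)), 3)))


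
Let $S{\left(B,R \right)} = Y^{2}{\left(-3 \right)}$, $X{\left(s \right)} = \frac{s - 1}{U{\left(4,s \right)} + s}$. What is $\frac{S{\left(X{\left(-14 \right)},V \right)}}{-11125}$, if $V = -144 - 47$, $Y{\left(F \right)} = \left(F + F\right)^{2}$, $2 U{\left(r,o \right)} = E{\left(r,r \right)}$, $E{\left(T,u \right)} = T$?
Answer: $- \frac{1296}{11125} \approx -0.11649$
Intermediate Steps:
$U{\left(r,o \right)} = \frac{r}{2}$
$Y{\left(F \right)} = 4 F^{2}$ ($Y{\left(F \right)} = \left(2 F\right)^{2} = 4 F^{2}$)
$V = -191$
$X{\left(s \right)} = \frac{-1 + s}{2 + s}$ ($X{\left(s \right)} = \frac{s - 1}{\frac{1}{2} \cdot 4 + s} = \frac{-1 + s}{2 + s}$)
$S{\left(B,R \right)} = 1296$ ($S{\left(B,R \right)} = \left(4 \left(-3\right)^{2}\right)^{2} = \left(4 \cdot 9\right)^{2} = 36^{2} = 1296$)
$\frac{S{\left(X{\left(-14 \right)},V \right)}}{-11125} = \frac{1296}{-11125} = 1296 \left(- \frac{1}{11125}\right) = - \frac{1296}{11125}$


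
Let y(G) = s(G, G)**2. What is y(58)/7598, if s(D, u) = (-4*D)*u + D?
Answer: 3094938/131 ≈ 23625.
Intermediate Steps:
s(D, u) = D - 4*D*u (s(D, u) = -4*D*u + D = D - 4*D*u)
y(G) = G**2*(1 - 4*G)**2 (y(G) = (G*(1 - 4*G))**2 = G**2*(1 - 4*G)**2)
y(58)/7598 = (58**2*(-1 + 4*58)**2)/7598 = (3364*(-1 + 232)**2)*(1/7598) = (3364*231**2)*(1/7598) = (3364*53361)*(1/7598) = 179506404*(1/7598) = 3094938/131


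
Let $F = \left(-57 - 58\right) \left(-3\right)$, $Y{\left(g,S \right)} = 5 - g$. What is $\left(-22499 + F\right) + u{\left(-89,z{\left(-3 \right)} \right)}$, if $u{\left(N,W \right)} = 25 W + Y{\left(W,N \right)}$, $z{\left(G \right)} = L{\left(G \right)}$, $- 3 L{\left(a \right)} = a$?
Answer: $-22125$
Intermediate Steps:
$L{\left(a \right)} = - \frac{a}{3}$
$z{\left(G \right)} = - \frac{G}{3}$
$F = 345$ ($F = \left(-115\right) \left(-3\right) = 345$)
$u{\left(N,W \right)} = 5 + 24 W$ ($u{\left(N,W \right)} = 25 W - \left(-5 + W\right) = 5 + 24 W$)
$\left(-22499 + F\right) + u{\left(-89,z{\left(-3 \right)} \right)} = \left(-22499 + 345\right) + \left(5 + 24 \left(\left(- \frac{1}{3}\right) \left(-3\right)\right)\right) = -22154 + \left(5 + 24 \cdot 1\right) = -22154 + \left(5 + 24\right) = -22154 + 29 = -22125$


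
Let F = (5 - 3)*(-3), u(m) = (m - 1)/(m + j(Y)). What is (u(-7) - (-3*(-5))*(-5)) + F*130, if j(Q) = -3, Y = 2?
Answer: -3521/5 ≈ -704.20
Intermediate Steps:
u(m) = (-1 + m)/(-3 + m) (u(m) = (m - 1)/(m - 3) = (-1 + m)/(-3 + m))
F = -6 (F = 2*(-3) = -6)
(u(-7) - (-3*(-5))*(-5)) + F*130 = ((-1 - 7)/(-3 - 7) - (-3*(-5))*(-5)) - 6*130 = (-8/(-10) - 15*(-5)) - 780 = (-1/10*(-8) - 1*(-75)) - 780 = (4/5 + 75) - 780 = 379/5 - 780 = -3521/5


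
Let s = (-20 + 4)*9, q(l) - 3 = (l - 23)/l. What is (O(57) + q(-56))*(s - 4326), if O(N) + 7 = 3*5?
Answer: -1553325/28 ≈ -55476.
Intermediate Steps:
q(l) = 3 + (-23 + l)/l (q(l) = 3 + (l - 23)/l = 3 + (-23 + l)/l)
O(N) = 8 (O(N) = -7 + 3*5 = -7 + 15 = 8)
s = -144 (s = -16*9 = -144)
(O(57) + q(-56))*(s - 4326) = (8 + (4 - 23/(-56)))*(-144 - 4326) = (8 + (4 - 23*(-1/56)))*(-4470) = (8 + (4 + 23/56))*(-4470) = (8 + 247/56)*(-4470) = (695/56)*(-4470) = -1553325/28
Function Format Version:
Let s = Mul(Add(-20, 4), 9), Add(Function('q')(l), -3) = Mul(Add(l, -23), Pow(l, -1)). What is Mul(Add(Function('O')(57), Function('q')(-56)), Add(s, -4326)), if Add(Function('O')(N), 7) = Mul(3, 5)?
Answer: Rational(-1553325, 28) ≈ -55476.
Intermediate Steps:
Function('q')(l) = Add(3, Mul(Pow(l, -1), Add(-23, l))) (Function('q')(l) = Add(3, Mul(Add(l, -23), Pow(l, -1))) = Add(3, Mul(Add(-23, l), Pow(l, -1))) = Add(3, Mul(Pow(l, -1), Add(-23, l))))
Function('O')(N) = 8 (Function('O')(N) = Add(-7, Mul(3, 5)) = Add(-7, 15) = 8)
s = -144 (s = Mul(-16, 9) = -144)
Mul(Add(Function('O')(57), Function('q')(-56)), Add(s, -4326)) = Mul(Add(8, Add(4, Mul(-23, Pow(-56, -1)))), Add(-144, -4326)) = Mul(Add(8, Add(4, Mul(-23, Rational(-1, 56)))), -4470) = Mul(Add(8, Add(4, Rational(23, 56))), -4470) = Mul(Add(8, Rational(247, 56)), -4470) = Mul(Rational(695, 56), -4470) = Rational(-1553325, 28)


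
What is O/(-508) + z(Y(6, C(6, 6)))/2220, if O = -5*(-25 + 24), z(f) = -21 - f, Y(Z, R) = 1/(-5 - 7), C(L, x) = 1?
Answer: -65177/3383280 ≈ -0.019264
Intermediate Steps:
Y(Z, R) = -1/12 (Y(Z, R) = 1/(-12) = -1/12)
O = 5 (O = -5*(-1) = 5)
O/(-508) + z(Y(6, C(6, 6)))/2220 = 5/(-508) + (-21 - 1*(-1/12))/2220 = 5*(-1/508) + (-21 + 1/12)*(1/2220) = -5/508 - 251/12*1/2220 = -5/508 - 251/26640 = -65177/3383280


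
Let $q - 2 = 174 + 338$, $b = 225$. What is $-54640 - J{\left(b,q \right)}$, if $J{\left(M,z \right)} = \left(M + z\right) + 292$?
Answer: $-55671$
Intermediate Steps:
$q = 514$ ($q = 2 + \left(174 + 338\right) = 2 + 512 = 514$)
$J{\left(M,z \right)} = 292 + M + z$
$-54640 - J{\left(b,q \right)} = -54640 - \left(292 + 225 + 514\right) = -54640 - 1031 = -55671$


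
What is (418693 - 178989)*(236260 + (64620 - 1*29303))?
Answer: 65098093208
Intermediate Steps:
(418693 - 178989)*(236260 + (64620 - 1*29303)) = 239704*(236260 + (64620 - 29303)) = 239704*(236260 + 35317) = 239704*271577 = 65098093208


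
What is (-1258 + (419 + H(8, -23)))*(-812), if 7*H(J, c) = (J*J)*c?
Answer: 852020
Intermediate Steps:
H(J, c) = c*J**2/7 (H(J, c) = ((J*J)*c)/7 = (J**2*c)/7 = (c*J**2)/7 = c*J**2/7)
(-1258 + (419 + H(8, -23)))*(-812) = (-1258 + (419 + (1/7)*(-23)*8**2))*(-812) = (-1258 + (419 + (1/7)*(-23)*64))*(-812) = (-1258 + (419 - 1472/7))*(-812) = (-1258 + 1461/7)*(-812) = -7345/7*(-812) = 852020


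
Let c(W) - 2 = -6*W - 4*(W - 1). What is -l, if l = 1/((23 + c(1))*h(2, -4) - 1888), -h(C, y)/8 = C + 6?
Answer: 1/3104 ≈ 0.00032216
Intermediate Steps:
h(C, y) = -48 - 8*C (h(C, y) = -8*(C + 6) = -8*(6 + C) = -48 - 8*C)
c(W) = 6 - 10*W (c(W) = 2 + (-6*W - 4*(W - 1)) = 2 + (-6*W - 4*(-1 + W)) = 2 + (-6*W + (4 - 4*W)) = 2 + (4 - 10*W) = 6 - 10*W)
l = -1/3104 (l = 1/((23 + (6 - 10*1))*(-48 - 8*2) - 1888) = 1/((23 + (6 - 10))*(-48 - 16) - 1888) = 1/((23 - 4)*(-64) - 1888) = 1/(19*(-64) - 1888) = 1/(-1216 - 1888) = 1/(-3104) = -1/3104 ≈ -0.00032216)
-l = -1*(-1/3104) = 1/3104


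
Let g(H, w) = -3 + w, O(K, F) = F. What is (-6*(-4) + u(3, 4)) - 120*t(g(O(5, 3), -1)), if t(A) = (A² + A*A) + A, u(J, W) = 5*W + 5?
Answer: -3311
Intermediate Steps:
u(J, W) = 5 + 5*W
t(A) = A + 2*A² (t(A) = (A² + A²) + A = 2*A² + A = A + 2*A²)
(-6*(-4) + u(3, 4)) - 120*t(g(O(5, 3), -1)) = (-6*(-4) + (5 + 5*4)) - 120*(-3 - 1)*(1 + 2*(-3 - 1)) = (24 + (5 + 20)) - (-480)*(1 + 2*(-4)) = (24 + 25) - (-480)*(1 - 8) = 49 - (-480)*(-7) = 49 - 120*28 = 49 - 3360 = -3311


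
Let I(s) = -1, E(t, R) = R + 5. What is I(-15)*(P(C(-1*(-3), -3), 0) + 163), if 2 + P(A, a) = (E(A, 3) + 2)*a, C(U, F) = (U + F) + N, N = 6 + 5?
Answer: -161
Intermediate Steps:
E(t, R) = 5 + R
N = 11
C(U, F) = 11 + F + U (C(U, F) = (U + F) + 11 = (F + U) + 11 = 11 + F + U)
P(A, a) = -2 + 10*a (P(A, a) = -2 + ((5 + 3) + 2)*a = -2 + (8 + 2)*a = -2 + 10*a)
I(-15)*(P(C(-1*(-3), -3), 0) + 163) = -((-2 + 10*0) + 163) = -((-2 + 0) + 163) = -(-2 + 163) = -1*161 = -161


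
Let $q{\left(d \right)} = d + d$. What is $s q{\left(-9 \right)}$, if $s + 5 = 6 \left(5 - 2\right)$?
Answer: $-234$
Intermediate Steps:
$q{\left(d \right)} = 2 d$
$s = 13$ ($s = -5 + 6 \left(5 - 2\right) = -5 + 6 \cdot 3 = -5 + 18 = 13$)
$s q{\left(-9 \right)} = 13 \cdot 2 \left(-9\right) = 13 \left(-18\right) = -234$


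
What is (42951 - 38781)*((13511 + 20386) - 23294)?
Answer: 44214510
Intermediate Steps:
(42951 - 38781)*((13511 + 20386) - 23294) = 4170*(33897 - 23294) = 4170*10603 = 44214510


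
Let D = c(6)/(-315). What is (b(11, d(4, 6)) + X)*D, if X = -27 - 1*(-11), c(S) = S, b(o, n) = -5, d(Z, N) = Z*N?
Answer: 2/5 ≈ 0.40000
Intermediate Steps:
d(Z, N) = N*Z
D = -2/105 (D = 6/(-315) = 6*(-1/315) = -2/105 ≈ -0.019048)
X = -16 (X = -27 + 11 = -16)
(b(11, d(4, 6)) + X)*D = (-5 - 16)*(-2/105) = -21*(-2/105) = 2/5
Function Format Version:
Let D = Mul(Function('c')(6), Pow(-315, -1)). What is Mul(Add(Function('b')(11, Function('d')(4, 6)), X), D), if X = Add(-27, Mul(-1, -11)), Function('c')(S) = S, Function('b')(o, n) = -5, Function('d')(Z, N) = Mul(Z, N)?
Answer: Rational(2, 5) ≈ 0.40000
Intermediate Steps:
Function('d')(Z, N) = Mul(N, Z)
D = Rational(-2, 105) (D = Mul(6, Pow(-315, -1)) = Mul(6, Rational(-1, 315)) = Rational(-2, 105) ≈ -0.019048)
X = -16 (X = Add(-27, 11) = -16)
Mul(Add(Function('b')(11, Function('d')(4, 6)), X), D) = Mul(Add(-5, -16), Rational(-2, 105)) = Mul(-21, Rational(-2, 105)) = Rational(2, 5)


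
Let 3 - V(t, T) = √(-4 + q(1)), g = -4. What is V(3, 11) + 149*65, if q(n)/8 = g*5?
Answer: 9688 - 2*I*√41 ≈ 9688.0 - 12.806*I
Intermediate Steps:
q(n) = -160 (q(n) = 8*(-4*5) = 8*(-20) = -160)
V(t, T) = 3 - 2*I*√41 (V(t, T) = 3 - √(-4 - 160) = 3 - √(-164) = 3 - 2*I*√41)
V(3, 11) + 149*65 = (3 - 2*I*√41) + 149*65 = (3 - 2*I*√41) + 9685 = 9688 - 2*I*√41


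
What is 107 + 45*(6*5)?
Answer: 1457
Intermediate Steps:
107 + 45*(6*5) = 107 + 45*30 = 107 + 1350 = 1457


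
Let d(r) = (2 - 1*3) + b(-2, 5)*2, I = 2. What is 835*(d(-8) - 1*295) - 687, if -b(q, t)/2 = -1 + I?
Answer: -251187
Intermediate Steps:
b(q, t) = -2 (b(q, t) = -2*(-1 + 2) = -2*1 = -2)
d(r) = -5 (d(r) = (2 - 1*3) - 2*2 = (2 - 3) - 4 = -1 - 4 = -5)
835*(d(-8) - 1*295) - 687 = 835*(-5 - 1*295) - 687 = 835*(-5 - 295) - 687 = 835*(-300) - 687 = -250500 - 687 = -251187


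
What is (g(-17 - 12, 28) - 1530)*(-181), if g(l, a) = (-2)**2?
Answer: 276206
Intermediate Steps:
g(l, a) = 4
(g(-17 - 12, 28) - 1530)*(-181) = (4 - 1530)*(-181) = -1526*(-181) = 276206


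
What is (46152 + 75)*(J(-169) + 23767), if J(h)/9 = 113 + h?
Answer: 1075378701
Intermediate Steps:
J(h) = 1017 + 9*h (J(h) = 9*(113 + h) = 1017 + 9*h)
(46152 + 75)*(J(-169) + 23767) = (46152 + 75)*((1017 + 9*(-169)) + 23767) = 46227*((1017 - 1521) + 23767) = 46227*(-504 + 23767) = 46227*23263 = 1075378701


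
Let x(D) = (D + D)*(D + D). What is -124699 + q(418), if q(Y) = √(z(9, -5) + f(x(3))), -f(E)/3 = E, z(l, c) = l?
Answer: -124699 + 3*I*√11 ≈ -1.247e+5 + 9.9499*I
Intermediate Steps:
x(D) = 4*D² (x(D) = (2*D)*(2*D) = 4*D²)
f(E) = -3*E
q(Y) = 3*I*√11 (q(Y) = √(9 - 12*3²) = √(9 - 12*9) = √(9 - 3*36) = √(9 - 108) = √(-99) = 3*I*√11)
-124699 + q(418) = -124699 + 3*I*√11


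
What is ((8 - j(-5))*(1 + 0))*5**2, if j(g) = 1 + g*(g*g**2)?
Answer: -15450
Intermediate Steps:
j(g) = 1 + g**4 (j(g) = 1 + g*g**3 = 1 + g**4)
((8 - j(-5))*(1 + 0))*5**2 = ((8 - (1 + (-5)**4))*(1 + 0))*5**2 = ((8 - (1 + 625))*1)*25 = ((8 - 1*626)*1)*25 = ((8 - 626)*1)*25 = -618*1*25 = -618*25 = -15450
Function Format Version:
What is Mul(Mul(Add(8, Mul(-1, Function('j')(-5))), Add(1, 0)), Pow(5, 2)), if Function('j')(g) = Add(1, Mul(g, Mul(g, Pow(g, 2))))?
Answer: -15450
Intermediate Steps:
Function('j')(g) = Add(1, Pow(g, 4)) (Function('j')(g) = Add(1, Mul(g, Pow(g, 3))) = Add(1, Pow(g, 4)))
Mul(Mul(Add(8, Mul(-1, Function('j')(-5))), Add(1, 0)), Pow(5, 2)) = Mul(Mul(Add(8, Mul(-1, Add(1, Pow(-5, 4)))), Add(1, 0)), Pow(5, 2)) = Mul(Mul(Add(8, Mul(-1, Add(1, 625))), 1), 25) = Mul(Mul(Add(8, Mul(-1, 626)), 1), 25) = Mul(Mul(Add(8, -626), 1), 25) = Mul(Mul(-618, 1), 25) = Mul(-618, 25) = -15450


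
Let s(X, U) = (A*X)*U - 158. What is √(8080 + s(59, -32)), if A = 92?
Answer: I*√165774 ≈ 407.15*I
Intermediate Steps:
s(X, U) = -158 + 92*U*X (s(X, U) = (92*X)*U - 158 = 92*U*X - 158 = -158 + 92*U*X)
√(8080 + s(59, -32)) = √(8080 + (-158 + 92*(-32)*59)) = √(8080 + (-158 - 173696)) = √(8080 - 173854) = √(-165774) = I*√165774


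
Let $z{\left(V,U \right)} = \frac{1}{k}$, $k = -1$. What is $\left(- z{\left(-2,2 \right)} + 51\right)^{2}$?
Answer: $2704$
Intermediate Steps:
$z{\left(V,U \right)} = -1$ ($z{\left(V,U \right)} = \frac{1}{-1} = -1$)
$\left(- z{\left(-2,2 \right)} + 51\right)^{2} = \left(\left(-1\right) \left(-1\right) + 51\right)^{2} = \left(1 + 51\right)^{2} = 52^{2} = 2704$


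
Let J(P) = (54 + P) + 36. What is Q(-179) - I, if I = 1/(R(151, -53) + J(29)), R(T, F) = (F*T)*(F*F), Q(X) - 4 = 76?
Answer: 1798424641/22480308 ≈ 80.000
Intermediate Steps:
Q(X) = 80 (Q(X) = 4 + 76 = 80)
J(P) = 90 + P
R(T, F) = T*F**3 (R(T, F) = (F*T)*F**2 = T*F**3)
I = -1/22480308 (I = 1/(151*(-53)**3 + (90 + 29)) = 1/(151*(-148877) + 119) = 1/(-22480427 + 119) = 1/(-22480308) = -1/22480308 ≈ -4.4483e-8)
Q(-179) - I = 80 - 1*(-1/22480308) = 80 + 1/22480308 = 1798424641/22480308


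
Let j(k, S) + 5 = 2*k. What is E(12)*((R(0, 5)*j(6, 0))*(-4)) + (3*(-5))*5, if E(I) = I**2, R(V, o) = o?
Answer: -20235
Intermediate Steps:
j(k, S) = -5 + 2*k
E(12)*((R(0, 5)*j(6, 0))*(-4)) + (3*(-5))*5 = 12**2*((5*(-5 + 2*6))*(-4)) + (3*(-5))*5 = 144*((5*(-5 + 12))*(-4)) - 15*5 = 144*((5*7)*(-4)) - 75 = 144*(35*(-4)) - 75 = 144*(-140) - 75 = -20160 - 75 = -20235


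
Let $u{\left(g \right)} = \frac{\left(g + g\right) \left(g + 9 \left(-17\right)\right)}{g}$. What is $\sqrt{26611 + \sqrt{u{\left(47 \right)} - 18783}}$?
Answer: $\sqrt{26611 + i \sqrt{18995}} \approx 163.13 + 0.4224 i$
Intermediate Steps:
$u{\left(g \right)} = -306 + 2 g$ ($u{\left(g \right)} = \frac{2 g \left(g - 153\right)}{g} = \frac{2 g \left(-153 + g\right)}{g} = -306 + 2 g$)
$\sqrt{26611 + \sqrt{u{\left(47 \right)} - 18783}} = \sqrt{26611 + \sqrt{\left(-306 + 2 \cdot 47\right) - 18783}} = \sqrt{26611 + \sqrt{\left(-306 + 94\right) - 18783}} = \sqrt{26611 + \sqrt{-212 - 18783}} = \sqrt{26611 + \sqrt{-18995}} = \sqrt{26611 + i \sqrt{18995}}$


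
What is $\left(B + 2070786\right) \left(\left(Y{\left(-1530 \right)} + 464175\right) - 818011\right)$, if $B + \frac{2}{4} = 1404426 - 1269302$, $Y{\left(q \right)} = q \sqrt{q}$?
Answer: $-780530193842 - 10125124605 i \sqrt{170} \approx -7.8053 \cdot 10^{11} - 1.3202 \cdot 10^{11} i$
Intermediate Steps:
$Y{\left(q \right)} = q^{\frac{3}{2}}$
$B = \frac{270247}{2}$ ($B = - \frac{1}{2} + \left(1404426 - 1269302\right) = - \frac{1}{2} + 135124 = \frac{270247}{2} \approx 1.3512 \cdot 10^{5}$)
$\left(B + 2070786\right) \left(\left(Y{\left(-1530 \right)} + 464175\right) - 818011\right) = \left(\frac{270247}{2} + 2070786\right) \left(\left(\left(-1530\right)^{\frac{3}{2}} + 464175\right) - 818011\right) = \frac{4411819 \left(\left(- 4590 i \sqrt{170} + 464175\right) - 818011\right)}{2} = \frac{4411819 \left(\left(464175 - 4590 i \sqrt{170}\right) - 818011\right)}{2} = \frac{4411819 \left(-353836 - 4590 i \sqrt{170}\right)}{2} = -780530193842 - 10125124605 i \sqrt{170}$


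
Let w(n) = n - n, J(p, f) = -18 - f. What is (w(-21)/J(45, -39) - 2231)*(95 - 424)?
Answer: 733999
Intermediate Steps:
w(n) = 0
(w(-21)/J(45, -39) - 2231)*(95 - 424) = (0/(-18 - 1*(-39)) - 2231)*(95 - 424) = (0/(-18 + 39) - 2231)*(-329) = (0/21 - 2231)*(-329) = (0*(1/21) - 2231)*(-329) = (0 - 2231)*(-329) = -2231*(-329) = 733999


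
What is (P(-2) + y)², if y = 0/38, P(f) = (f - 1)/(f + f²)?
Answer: 9/4 ≈ 2.2500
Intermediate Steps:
P(f) = (-1 + f)/(f + f²)
y = 0 (y = 0*(1/38) = 0)
(P(-2) + y)² = ((-1 - 2)/((-2)*(1 - 2)) + 0)² = (-½*(-3)/(-1) + 0)² = (-½*(-1)*(-3) + 0)² = (-3/2 + 0)² = (-3/2)² = 9/4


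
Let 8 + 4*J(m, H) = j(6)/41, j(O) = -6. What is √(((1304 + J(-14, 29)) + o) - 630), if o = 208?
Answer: √5916874/82 ≈ 29.664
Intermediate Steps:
J(m, H) = -167/82 (J(m, H) = -2 + (-6/41)/4 = -2 + (-6*1/41)/4 = -2 + (¼)*(-6/41) = -2 - 3/82 = -167/82)
√(((1304 + J(-14, 29)) + o) - 630) = √(((1304 - 167/82) + 208) - 630) = √((106761/82 + 208) - 630) = √(123817/82 - 630) = √(72157/82) = √5916874/82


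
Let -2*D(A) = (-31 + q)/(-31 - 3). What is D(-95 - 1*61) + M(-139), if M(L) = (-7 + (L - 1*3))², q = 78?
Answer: 1509715/68 ≈ 22202.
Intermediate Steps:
M(L) = (-10 + L)² (M(L) = (-7 + (L - 3))² = (-7 + (-3 + L))² = (-10 + L)²)
D(A) = 47/68 (D(A) = -(-31 + 78)/(2*(-31 - 3)) = -47/(2*(-34)) = -47*(-1)/(2*34) = -½*(-47/34) = 47/68)
D(-95 - 1*61) + M(-139) = 47/68 + (-10 - 139)² = 47/68 + (-149)² = 47/68 + 22201 = 1509715/68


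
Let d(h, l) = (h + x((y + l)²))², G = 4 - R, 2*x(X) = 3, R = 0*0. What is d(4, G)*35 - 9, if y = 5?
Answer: 4199/4 ≈ 1049.8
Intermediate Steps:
R = 0
x(X) = 3/2 (x(X) = (½)*3 = 3/2)
G = 4 (G = 4 - 1*0 = 4 + 0 = 4)
d(h, l) = (3/2 + h)² (d(h, l) = (h + 3/2)² = (3/2 + h)²)
d(4, G)*35 - 9 = ((3 + 2*4)²/4)*35 - 9 = ((3 + 8)²/4)*35 - 9 = ((¼)*11²)*35 - 9 = ((¼)*121)*35 - 9 = (121/4)*35 - 9 = 4235/4 - 9 = 4199/4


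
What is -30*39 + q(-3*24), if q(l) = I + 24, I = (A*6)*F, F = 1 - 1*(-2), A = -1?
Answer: -1164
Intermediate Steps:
F = 3 (F = 1 + 2 = 3)
I = -18 (I = -1*6*3 = -6*3 = -18)
q(l) = 6 (q(l) = -18 + 24 = 6)
-30*39 + q(-3*24) = -30*39 + 6 = -1170 + 6 = -1164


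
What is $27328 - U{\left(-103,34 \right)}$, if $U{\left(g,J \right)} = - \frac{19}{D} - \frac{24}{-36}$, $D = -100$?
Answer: $\frac{8198143}{300} \approx 27327.0$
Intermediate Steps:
$U{\left(g,J \right)} = \frac{257}{300}$ ($U{\left(g,J \right)} = - \frac{19}{-100} - \frac{24}{-36} = \left(-19\right) \left(- \frac{1}{100}\right) - - \frac{2}{3} = \frac{19}{100} + \frac{2}{3} = \frac{257}{300}$)
$27328 - U{\left(-103,34 \right)} = 27328 - \frac{257}{300} = \frac{8198143}{300}$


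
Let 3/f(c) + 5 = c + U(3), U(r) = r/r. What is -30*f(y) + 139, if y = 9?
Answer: 121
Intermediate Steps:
U(r) = 1
f(c) = 3/(-4 + c) (f(c) = 3/(-5 + (c + 1)) = 3/(-5 + (1 + c)) = 3/(-4 + c))
-30*f(y) + 139 = -90/(-4 + 9) + 139 = -90/5 + 139 = -30*⅗ + 139 = -18 + 139 = 121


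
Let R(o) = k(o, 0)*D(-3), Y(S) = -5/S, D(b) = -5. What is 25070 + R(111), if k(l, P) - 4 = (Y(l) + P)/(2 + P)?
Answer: 5561125/222 ≈ 25050.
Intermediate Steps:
k(l, P) = 4 + (P - 5/l)/(2 + P) (k(l, P) = 4 + (-5/l + P)/(2 + P) = 4 + (P - 5/l)/(2 + P))
R(o) = -5*(-5 + 8*o)/(2*o) (R(o) = ((-5 + o*(8 + 5*0))/(o*(2 + 0)))*(-5) = ((-5 + o*(8 + 0))/(o*2))*(-5) = ((1/2)*(-5 + o*8)/o)*(-5) = ((1/2)*(-5 + 8*o)/o)*(-5) = ((-5 + 8*o)/(2*o))*(-5) = -5*(-5 + 8*o)/(2*o))
25070 + R(111) = 25070 + (-20 + (25/2)/111) = 25070 + (-20 + (25/2)*(1/111)) = 25070 + (-20 + 25/222) = 25070 - 4415/222 = 5561125/222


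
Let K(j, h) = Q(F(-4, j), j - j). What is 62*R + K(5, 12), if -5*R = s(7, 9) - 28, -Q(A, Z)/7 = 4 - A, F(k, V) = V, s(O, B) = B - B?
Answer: 1771/5 ≈ 354.20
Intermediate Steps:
s(O, B) = 0
Q(A, Z) = -28 + 7*A (Q(A, Z) = -7*(4 - A) = -28 + 7*A)
K(j, h) = -28 + 7*j
R = 28/5 (R = -(0 - 28)/5 = -⅕*(-28) = 28/5 ≈ 5.6000)
62*R + K(5, 12) = 62*(28/5) + (-28 + 7*5) = 1736/5 + (-28 + 35) = 1736/5 + 7 = 1771/5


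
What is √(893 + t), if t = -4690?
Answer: I*√3797 ≈ 61.62*I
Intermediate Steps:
√(893 + t) = √(893 - 4690) = √(-3797) = I*√3797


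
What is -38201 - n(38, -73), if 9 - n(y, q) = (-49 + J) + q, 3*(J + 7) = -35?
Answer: -115052/3 ≈ -38351.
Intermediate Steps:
J = -56/3 (J = -7 + (1/3)*(-35) = -7 - 35/3 = -56/3 ≈ -18.667)
n(y, q) = 230/3 - q (n(y, q) = 9 - ((-49 - 56/3) + q) = 9 - (-203/3 + q) = 9 + (203/3 - q) = 230/3 - q)
-38201 - n(38, -73) = -38201 - (230/3 - 1*(-73)) = -38201 - (230/3 + 73) = -38201 - 1*449/3 = -38201 - 449/3 = -115052/3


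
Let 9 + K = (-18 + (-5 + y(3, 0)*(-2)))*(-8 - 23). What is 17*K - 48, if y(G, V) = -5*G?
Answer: -3890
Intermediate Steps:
K = -226 (K = -9 + (-18 + (-5 - 5*3*(-2)))*(-8 - 23) = -9 + (-18 + (-5 - 15*(-2)))*(-31) = -9 + (-18 + (-5 + 30))*(-31) = -9 + (-18 + 25)*(-31) = -9 + 7*(-31) = -9 - 217 = -226)
17*K - 48 = 17*(-226) - 48 = -3842 - 48 = -3890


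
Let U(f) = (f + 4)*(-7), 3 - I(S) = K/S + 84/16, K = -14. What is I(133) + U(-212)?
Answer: 110493/76 ≈ 1453.9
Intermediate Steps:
I(S) = -9/4 + 14/S (I(S) = 3 - (-14/S + 84/16) = 3 - (-14/S + 84*(1/16)) = 3 - (-14/S + 21/4) = 3 - (21/4 - 14/S) = 3 + (-21/4 + 14/S) = -9/4 + 14/S)
U(f) = -28 - 7*f (U(f) = (4 + f)*(-7) = -28 - 7*f)
I(133) + U(-212) = (-9/4 + 14/133) + (-28 - 7*(-212)) = (-9/4 + 14*(1/133)) + (-28 + 1484) = (-9/4 + 2/19) + 1456 = -163/76 + 1456 = 110493/76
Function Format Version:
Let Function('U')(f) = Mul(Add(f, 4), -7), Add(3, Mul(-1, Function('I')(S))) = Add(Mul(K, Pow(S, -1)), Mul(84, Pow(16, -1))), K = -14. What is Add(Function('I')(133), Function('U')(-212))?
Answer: Rational(110493, 76) ≈ 1453.9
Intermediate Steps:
Function('I')(S) = Add(Rational(-9, 4), Mul(14, Pow(S, -1))) (Function('I')(S) = Add(3, Mul(-1, Add(Mul(-14, Pow(S, -1)), Mul(84, Pow(16, -1))))) = Add(3, Mul(-1, Add(Mul(-14, Pow(S, -1)), Mul(84, Rational(1, 16))))) = Add(3, Mul(-1, Add(Mul(-14, Pow(S, -1)), Rational(21, 4)))) = Add(3, Mul(-1, Add(Rational(21, 4), Mul(-14, Pow(S, -1))))) = Add(3, Add(Rational(-21, 4), Mul(14, Pow(S, -1)))) = Add(Rational(-9, 4), Mul(14, Pow(S, -1))))
Function('U')(f) = Add(-28, Mul(-7, f)) (Function('U')(f) = Mul(Add(4, f), -7) = Add(-28, Mul(-7, f)))
Add(Function('I')(133), Function('U')(-212)) = Add(Add(Rational(-9, 4), Mul(14, Pow(133, -1))), Add(-28, Mul(-7, -212))) = Add(Add(Rational(-9, 4), Mul(14, Rational(1, 133))), Add(-28, 1484)) = Add(Add(Rational(-9, 4), Rational(2, 19)), 1456) = Add(Rational(-163, 76), 1456) = Rational(110493, 76)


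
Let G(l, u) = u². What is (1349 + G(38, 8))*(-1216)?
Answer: -1718208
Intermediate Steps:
(1349 + G(38, 8))*(-1216) = (1349 + 8²)*(-1216) = (1349 + 64)*(-1216) = 1413*(-1216) = -1718208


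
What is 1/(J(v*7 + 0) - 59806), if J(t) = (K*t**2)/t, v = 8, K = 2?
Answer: -1/59694 ≈ -1.6752e-5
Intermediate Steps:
J(t) = 2*t (J(t) = (2*t**2)/t = 2*t)
1/(J(v*7 + 0) - 59806) = 1/(2*(8*7 + 0) - 59806) = 1/(2*(56 + 0) - 59806) = 1/(2*56 - 59806) = 1/(112 - 59806) = 1/(-59694) = -1/59694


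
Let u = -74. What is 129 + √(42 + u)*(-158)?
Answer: 129 - 632*I*√2 ≈ 129.0 - 893.78*I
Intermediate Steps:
129 + √(42 + u)*(-158) = 129 + √(42 - 74)*(-158) = 129 + √(-32)*(-158) = 129 + (4*I*√2)*(-158) = 129 - 632*I*√2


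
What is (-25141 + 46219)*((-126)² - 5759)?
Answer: 213246126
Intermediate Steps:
(-25141 + 46219)*((-126)² - 5759) = 21078*(15876 - 5759) = 21078*10117 = 213246126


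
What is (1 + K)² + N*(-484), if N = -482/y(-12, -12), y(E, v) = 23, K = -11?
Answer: 235588/23 ≈ 10243.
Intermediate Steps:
N = -482/23 ≈ -20.957
(1 + K)² + N*(-484) = (1 - 11)² - 482/23*(-484) = (-10)² + 233288/23 = 100 + 233288/23 = 235588/23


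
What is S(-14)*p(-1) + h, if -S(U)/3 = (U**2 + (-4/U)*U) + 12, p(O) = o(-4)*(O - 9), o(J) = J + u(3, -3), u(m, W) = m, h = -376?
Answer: -6496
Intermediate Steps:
o(J) = 3 + J (o(J) = J + 3 = 3 + J)
p(O) = 9 - O (p(O) = (3 - 4)*(O - 9) = -(-9 + O) = 9 - O)
S(U) = -24 - 3*U**2 (S(U) = -3*((U**2 + (-4/U)*U) + 12) = -3*((U**2 - 4) + 12) = -3*((-4 + U**2) + 12) = -3*(8 + U**2) = -24 - 3*U**2)
S(-14)*p(-1) + h = (-24 - 3*(-14)**2)*(9 - 1*(-1)) - 376 = (-24 - 3*196)*(9 + 1) - 376 = (-24 - 588)*10 - 376 = -612*10 - 376 = -6120 - 376 = -6496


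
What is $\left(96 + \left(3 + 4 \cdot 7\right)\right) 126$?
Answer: $16002$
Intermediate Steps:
$\left(96 + \left(3 + 4 \cdot 7\right)\right) 126 = \left(96 + \left(3 + 28\right)\right) 126 = \left(96 + 31\right) 126 = 127 \cdot 126 = 16002$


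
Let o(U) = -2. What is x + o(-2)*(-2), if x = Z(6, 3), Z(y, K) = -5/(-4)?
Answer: 21/4 ≈ 5.2500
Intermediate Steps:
Z(y, K) = 5/4 (Z(y, K) = -5*(-1/4) = 5/4)
x = 5/4 ≈ 1.2500
x + o(-2)*(-2) = 5/4 - 2*(-2) = 5/4 + 4 = 21/4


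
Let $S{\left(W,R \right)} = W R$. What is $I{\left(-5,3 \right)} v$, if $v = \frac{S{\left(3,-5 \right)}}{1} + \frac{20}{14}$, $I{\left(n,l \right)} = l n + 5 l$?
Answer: $0$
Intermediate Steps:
$S{\left(W,R \right)} = R W$
$I{\left(n,l \right)} = 5 l + l n$
$v = - \frac{95}{7}$ ($v = \frac{\left(-5\right) 3}{1} + \frac{20}{14} = \left(-15\right) 1 + 20 \cdot \frac{1}{14} = -15 + \frac{10}{7} = - \frac{95}{7} \approx -13.571$)
$I{\left(-5,3 \right)} v = 3 \left(5 - 5\right) \left(- \frac{95}{7}\right) = 3 \cdot 0 \left(- \frac{95}{7}\right) = 0 \left(- \frac{95}{7}\right) = 0$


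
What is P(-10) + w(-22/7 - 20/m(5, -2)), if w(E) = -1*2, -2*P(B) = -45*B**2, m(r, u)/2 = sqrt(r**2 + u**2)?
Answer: 2248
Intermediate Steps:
m(r, u) = 2*sqrt(r**2 + u**2)
P(B) = 45*B**2/2 (P(B) = -(-45)*B**2/2 = 45*B**2/2)
w(E) = -2
P(-10) + w(-22/7 - 20/m(5, -2)) = (45/2)*(-10)**2 - 2 = (45/2)*100 - 2 = 2250 - 2 = 2248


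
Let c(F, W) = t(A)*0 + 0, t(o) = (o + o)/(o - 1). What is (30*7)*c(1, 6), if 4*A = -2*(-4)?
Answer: 0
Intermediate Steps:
A = 2 (A = (-2*(-4))/4 = (¼)*8 = 2)
t(o) = 2*o/(-1 + o) (t(o) = (2*o)/(-1 + o) = 2*o/(-1 + o))
c(F, W) = 0 (c(F, W) = (2*2/(-1 + 2))*0 + 0 = (2*2/1)*0 + 0 = (2*2*1)*0 + 0 = 4*0 + 0 = 0 + 0 = 0)
(30*7)*c(1, 6) = (30*7)*0 = 210*0 = 0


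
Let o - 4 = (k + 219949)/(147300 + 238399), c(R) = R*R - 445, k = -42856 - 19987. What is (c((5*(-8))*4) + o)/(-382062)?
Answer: -3234652749/49120310446 ≈ -0.065852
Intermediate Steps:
k = -62843
c(R) = -445 + R² (c(R) = R² - 445 = -445 + R²)
o = 1699902/385699 (o = 4 + (-62843 + 219949)/(147300 + 238399) = 4 + 157106/385699 = 1699902/385699 ≈ 4.4073)
(c((5*(-8))*4) + o)/(-382062) = ((-445 + ((5*(-8))*4)²) + 1699902/385699)/(-382062) = ((-445 + (-40*4)²) + 1699902/385699)*(-1/382062) = ((-445 + (-160)²) + 1699902/385699)*(-1/382062) = ((-445 + 25600) + 1699902/385699)*(-1/382062) = (25155 + 1699902/385699)*(-1/382062) = (9703958247/385699)*(-1/382062) = -3234652749/49120310446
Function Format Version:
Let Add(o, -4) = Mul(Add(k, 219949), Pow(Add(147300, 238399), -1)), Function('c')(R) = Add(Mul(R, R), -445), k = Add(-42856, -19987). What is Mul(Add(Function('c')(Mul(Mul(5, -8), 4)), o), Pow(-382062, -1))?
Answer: Rational(-3234652749, 49120310446) ≈ -0.065852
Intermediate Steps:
k = -62843
Function('c')(R) = Add(-445, Pow(R, 2)) (Function('c')(R) = Add(Pow(R, 2), -445) = Add(-445, Pow(R, 2)))
o = Rational(1699902, 385699) (o = Add(4, Mul(Add(-62843, 219949), Pow(Add(147300, 238399), -1))) = Add(4, Mul(157106, Pow(385699, -1))) = Add(4, Mul(157106, Rational(1, 385699))) = Add(4, Rational(157106, 385699)) = Rational(1699902, 385699) ≈ 4.4073)
Mul(Add(Function('c')(Mul(Mul(5, -8), 4)), o), Pow(-382062, -1)) = Mul(Add(Add(-445, Pow(Mul(Mul(5, -8), 4), 2)), Rational(1699902, 385699)), Pow(-382062, -1)) = Mul(Add(Add(-445, Pow(Mul(-40, 4), 2)), Rational(1699902, 385699)), Rational(-1, 382062)) = Mul(Add(Add(-445, Pow(-160, 2)), Rational(1699902, 385699)), Rational(-1, 382062)) = Mul(Add(Add(-445, 25600), Rational(1699902, 385699)), Rational(-1, 382062)) = Mul(Add(25155, Rational(1699902, 385699)), Rational(-1, 382062)) = Mul(Rational(9703958247, 385699), Rational(-1, 382062)) = Rational(-3234652749, 49120310446)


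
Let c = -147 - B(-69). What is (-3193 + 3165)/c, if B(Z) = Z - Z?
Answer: 4/21 ≈ 0.19048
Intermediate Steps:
B(Z) = 0
c = -147 (c = -147 - 1*0 = -147 + 0 = -147)
(-3193 + 3165)/c = (-3193 + 3165)/(-147) = -28*(-1/147) = 4/21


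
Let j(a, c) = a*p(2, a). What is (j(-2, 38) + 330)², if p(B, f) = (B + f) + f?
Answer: 111556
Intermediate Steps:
p(B, f) = B + 2*f
j(a, c) = a*(2 + 2*a)
(j(-2, 38) + 330)² = (2*(-2)*(1 - 2) + 330)² = (2*(-2)*(-1) + 330)² = (4 + 330)² = 334² = 111556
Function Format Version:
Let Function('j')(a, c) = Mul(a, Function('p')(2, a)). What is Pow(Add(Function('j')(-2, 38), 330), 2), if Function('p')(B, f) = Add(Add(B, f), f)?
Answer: 111556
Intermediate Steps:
Function('p')(B, f) = Add(B, Mul(2, f))
Function('j')(a, c) = Mul(a, Add(2, Mul(2, a)))
Pow(Add(Function('j')(-2, 38), 330), 2) = Pow(Add(Mul(2, -2, Add(1, -2)), 330), 2) = Pow(Add(Mul(2, -2, -1), 330), 2) = Pow(Add(4, 330), 2) = Pow(334, 2) = 111556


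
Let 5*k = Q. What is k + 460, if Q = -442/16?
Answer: 18179/40 ≈ 454.48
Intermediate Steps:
Q = -221/8 (Q = -442*1/16 = -221/8 ≈ -27.625)
k = -221/40 (k = (⅕)*(-221/8) = -221/40 ≈ -5.5250)
k + 460 = -221/40 + 460 = 18179/40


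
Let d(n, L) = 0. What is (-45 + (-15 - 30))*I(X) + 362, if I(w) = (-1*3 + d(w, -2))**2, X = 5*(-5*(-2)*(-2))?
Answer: -448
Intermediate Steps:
X = -100 (X = 5*(10*(-2)) = 5*(-20) = -100)
I(w) = 9 (I(w) = (-1*3 + 0)**2 = (-3 + 0)**2 = (-3)**2 = 9)
(-45 + (-15 - 30))*I(X) + 362 = (-45 + (-15 - 30))*9 + 362 = (-45 - 45)*9 + 362 = -90*9 + 362 = -810 + 362 = -448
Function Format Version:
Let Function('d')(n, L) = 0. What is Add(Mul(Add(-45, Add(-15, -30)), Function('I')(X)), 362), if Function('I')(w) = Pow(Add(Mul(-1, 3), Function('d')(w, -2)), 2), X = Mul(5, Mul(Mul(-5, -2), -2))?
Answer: -448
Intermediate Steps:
X = -100 (X = Mul(5, Mul(10, -2)) = Mul(5, -20) = -100)
Function('I')(w) = 9 (Function('I')(w) = Pow(Add(Mul(-1, 3), 0), 2) = Pow(Add(-3, 0), 2) = Pow(-3, 2) = 9)
Add(Mul(Add(-45, Add(-15, -30)), Function('I')(X)), 362) = Add(Mul(Add(-45, Add(-15, -30)), 9), 362) = Add(Mul(Add(-45, -45), 9), 362) = Add(Mul(-90, 9), 362) = Add(-810, 362) = -448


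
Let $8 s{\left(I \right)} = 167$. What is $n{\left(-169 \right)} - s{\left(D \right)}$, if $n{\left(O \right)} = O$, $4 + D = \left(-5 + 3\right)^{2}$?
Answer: $- \frac{1519}{8} \approx -189.88$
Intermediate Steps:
$D = 0$ ($D = -4 + \left(-5 + 3\right)^{2} = -4 + \left(-2\right)^{2} = -4 + 4 = 0$)
$s{\left(I \right)} = \frac{167}{8}$ ($s{\left(I \right)} = \frac{1}{8} \cdot 167 = \frac{167}{8}$)
$n{\left(-169 \right)} - s{\left(D \right)} = -169 - \frac{167}{8} = - \frac{1519}{8}$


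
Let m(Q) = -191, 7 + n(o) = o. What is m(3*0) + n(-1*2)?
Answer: -200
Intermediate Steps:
n(o) = -7 + o
m(3*0) + n(-1*2) = -191 + (-7 - 1*2) = -191 + (-7 - 2) = -191 - 9 = -200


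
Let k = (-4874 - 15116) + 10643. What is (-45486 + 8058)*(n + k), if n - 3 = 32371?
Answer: -861854556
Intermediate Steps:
n = 32374 (n = 3 + 32371 = 32374)
k = -9347 (k = -19990 + 10643 = -9347)
(-45486 + 8058)*(n + k) = (-45486 + 8058)*(32374 - 9347) = -37428*23027 = -861854556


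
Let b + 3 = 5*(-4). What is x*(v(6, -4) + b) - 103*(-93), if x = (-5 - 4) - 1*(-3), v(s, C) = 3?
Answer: 9699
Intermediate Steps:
b = -23 (b = -3 + 5*(-4) = -3 - 20 = -23)
x = -6 (x = -9 + 3 = -6)
x*(v(6, -4) + b) - 103*(-93) = -6*(3 - 23) - 103*(-93) = -6*(-20) + 9579 = 120 + 9579 = 9699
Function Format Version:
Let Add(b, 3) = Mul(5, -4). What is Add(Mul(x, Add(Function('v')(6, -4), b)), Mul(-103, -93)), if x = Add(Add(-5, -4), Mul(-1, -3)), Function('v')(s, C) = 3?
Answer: 9699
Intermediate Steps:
b = -23 (b = Add(-3, Mul(5, -4)) = Add(-3, -20) = -23)
x = -6 (x = Add(-9, 3) = -6)
Add(Mul(x, Add(Function('v')(6, -4), b)), Mul(-103, -93)) = Add(Mul(-6, Add(3, -23)), Mul(-103, -93)) = Add(Mul(-6, -20), 9579) = Add(120, 9579) = 9699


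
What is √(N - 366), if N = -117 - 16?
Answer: I*√499 ≈ 22.338*I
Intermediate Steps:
N = -133
√(N - 366) = √(-133 - 366) = √(-499) = I*√499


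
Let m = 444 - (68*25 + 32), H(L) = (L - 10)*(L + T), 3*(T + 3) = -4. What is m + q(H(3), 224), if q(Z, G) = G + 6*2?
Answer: -1052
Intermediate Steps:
T = -13/3 (T = -3 + (⅓)*(-4) = -3 - 4/3 = -13/3 ≈ -4.3333)
H(L) = (-10 + L)*(-13/3 + L) (H(L) = (L - 10)*(L - 13/3) = (-10 + L)*(-13/3 + L))
q(Z, G) = 12 + G (q(Z, G) = G + 12 = 12 + G)
m = -1288 (m = 444 - (1700 + 32) = 444 - 1*1732 = 444 - 1732 = -1288)
m + q(H(3), 224) = -1288 + (12 + 224) = -1288 + 236 = -1052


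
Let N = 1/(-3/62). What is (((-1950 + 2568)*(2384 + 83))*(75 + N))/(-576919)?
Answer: -82836926/576919 ≈ -143.58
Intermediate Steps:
N = -62/3 (N = 1/(-3*1/62) = 1/(-3/62) = -62/3 ≈ -20.667)
(((-1950 + 2568)*(2384 + 83))*(75 + N))/(-576919) = (((-1950 + 2568)*(2384 + 83))*(75 - 62/3))/(-576919) = ((618*2467)*(163/3))*(-1/576919) = (1524606*(163/3))*(-1/576919) = 82836926*(-1/576919) = -82836926/576919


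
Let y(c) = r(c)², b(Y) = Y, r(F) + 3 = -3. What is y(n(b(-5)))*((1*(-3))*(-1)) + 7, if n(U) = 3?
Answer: 115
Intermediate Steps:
r(F) = -6 (r(F) = -3 - 3 = -6)
y(c) = 36 (y(c) = (-6)² = 36)
y(n(b(-5)))*((1*(-3))*(-1)) + 7 = 36*((1*(-3))*(-1)) + 7 = 36*(-3*(-1)) + 7 = 36*3 + 7 = 108 + 7 = 115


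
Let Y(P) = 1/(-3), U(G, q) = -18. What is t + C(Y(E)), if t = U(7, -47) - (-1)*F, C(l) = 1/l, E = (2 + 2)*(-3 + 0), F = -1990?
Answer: -2011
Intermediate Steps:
E = -12 (E = 4*(-3) = -12)
Y(P) = -⅓
t = -2008 (t = -18 - (-1)*(-1990) = -18 - 1*1990 = -18 - 1990 = -2008)
t + C(Y(E)) = -2008 + 1/(-⅓) = -2008 - 3 = -2011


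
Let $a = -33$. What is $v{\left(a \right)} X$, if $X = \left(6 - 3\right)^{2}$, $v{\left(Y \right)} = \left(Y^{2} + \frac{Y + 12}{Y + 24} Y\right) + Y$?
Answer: $8811$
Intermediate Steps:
$v{\left(Y \right)} = Y + Y^{2} + \frac{Y \left(12 + Y\right)}{24 + Y}$ ($v{\left(Y \right)} = \left(Y^{2} + \frac{12 + Y}{24 + Y} Y\right) + Y = \left(Y^{2} + \frac{Y \left(12 + Y\right)}{24 + Y}\right) + Y = Y + Y^{2} + \frac{Y \left(12 + Y\right)}{24 + Y}$)
$X = 9$ ($X = 3^{2} = 9$)
$v{\left(a \right)} X = - \frac{33 \left(36 + \left(-33\right)^{2} + 26 \left(-33\right)\right)}{24 - 33} \cdot 9 = - \frac{33 \left(36 + 1089 - 858\right)}{-9} \cdot 9 = \left(-33\right) \left(- \frac{1}{9}\right) 267 \cdot 9 = 979 \cdot 9 = 8811$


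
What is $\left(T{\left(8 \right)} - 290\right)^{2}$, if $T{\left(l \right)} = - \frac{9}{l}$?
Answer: $\frac{5424241}{64} \approx 84754.0$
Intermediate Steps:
$\left(T{\left(8 \right)} - 290\right)^{2} = \left(- \frac{9}{8} - 290\right)^{2} = \left(- \frac{2329}{8}\right)^{2} = \frac{5424241}{64}$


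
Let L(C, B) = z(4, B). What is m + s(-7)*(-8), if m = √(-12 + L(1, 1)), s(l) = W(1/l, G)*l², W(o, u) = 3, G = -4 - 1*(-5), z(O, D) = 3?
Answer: -1176 + 3*I ≈ -1176.0 + 3.0*I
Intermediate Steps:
L(C, B) = 3
G = 1 (G = -4 + 5 = 1)
s(l) = 3*l²
m = 3*I (m = √(-12 + 3) = √(-9) = 3*I ≈ 3.0*I)
m + s(-7)*(-8) = 3*I + (3*(-7)²)*(-8) = 3*I + (3*49)*(-8) = 3*I + 147*(-8) = 3*I - 1176 = -1176 + 3*I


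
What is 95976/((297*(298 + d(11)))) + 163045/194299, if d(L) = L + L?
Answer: 474219967/256474680 ≈ 1.8490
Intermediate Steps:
d(L) = 2*L
95976/((297*(298 + d(11)))) + 163045/194299 = 95976/((297*(298 + 2*11))) + 163045/194299 = 95976/((297*(298 + 22))) + 163045*(1/194299) = 95976/((297*320)) + 163045/194299 = 95976/95040 + 163045/194299 = 95976*(1/95040) + 163045/194299 = 1333/1320 + 163045/194299 = 474219967/256474680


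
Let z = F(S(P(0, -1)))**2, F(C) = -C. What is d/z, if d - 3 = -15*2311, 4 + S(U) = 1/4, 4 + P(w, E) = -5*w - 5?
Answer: -184864/75 ≈ -2464.9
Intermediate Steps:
P(w, E) = -9 - 5*w (P(w, E) = -4 + (-5*w - 5) = -4 + (-5 - 5*w) = -9 - 5*w)
S(U) = -15/4 (S(U) = -4 + 1/4 = -15/4)
z = 225/16 (z = (-1*(-15/4))**2 = (15/4)**2 = 225/16 ≈ 14.063)
d = -34662 (d = 3 - 15*2311 = 3 - 34665 = -34662)
d/z = -34662/225/16 = -34662*16/225 = -184864/75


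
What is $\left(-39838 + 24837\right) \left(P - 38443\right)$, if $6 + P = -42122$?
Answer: $1208645571$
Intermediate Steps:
$P = -42128$ ($P = -6 - 42122 = -42128$)
$\left(-39838 + 24837\right) \left(P - 38443\right) = \left(-39838 + 24837\right) \left(-42128 - 38443\right) = \left(-15001\right) \left(-80571\right) = 1208645571$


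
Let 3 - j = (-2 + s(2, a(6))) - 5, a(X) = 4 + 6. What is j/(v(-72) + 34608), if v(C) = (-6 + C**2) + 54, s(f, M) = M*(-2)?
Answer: 1/1328 ≈ 0.00075301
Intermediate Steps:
a(X) = 10
s(f, M) = -2*M
v(C) = 48 + C**2
j = 30 (j = 3 - ((-2 - 2*10) - 5) = 3 - ((-2 - 20) - 5) = 3 - (-22 - 5) = 3 - 1*(-27) = 3 + 27 = 30)
j/(v(-72) + 34608) = 30/((48 + (-72)**2) + 34608) = 30/((48 + 5184) + 34608) = 30/(5232 + 34608) = 30/39840 = 30*(1/39840) = 1/1328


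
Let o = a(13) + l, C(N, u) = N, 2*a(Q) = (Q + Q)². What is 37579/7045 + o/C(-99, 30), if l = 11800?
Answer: -27263963/232485 ≈ -117.27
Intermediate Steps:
a(Q) = 2*Q² (a(Q) = (Q + Q)²/2 = (2*Q)²/2 = (4*Q²)/2 = 2*Q²)
o = 12138 (o = 2*13² + 11800 = 2*169 + 11800 = 338 + 11800 = 12138)
37579/7045 + o/C(-99, 30) = 37579/7045 + 12138/(-99) = 37579*(1/7045) + 12138*(-1/99) = 37579/7045 - 4046/33 = -27263963/232485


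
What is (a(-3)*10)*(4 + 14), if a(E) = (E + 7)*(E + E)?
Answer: -4320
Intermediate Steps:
a(E) = 2*E*(7 + E) (a(E) = (7 + E)*(2*E) = 2*E*(7 + E))
(a(-3)*10)*(4 + 14) = ((2*(-3)*(7 - 3))*10)*(4 + 14) = ((2*(-3)*4)*10)*18 = -24*10*18 = -240*18 = -4320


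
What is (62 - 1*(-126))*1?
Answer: 188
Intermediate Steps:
(62 - 1*(-126))*1 = (62 + 126)*1 = 188*1 = 188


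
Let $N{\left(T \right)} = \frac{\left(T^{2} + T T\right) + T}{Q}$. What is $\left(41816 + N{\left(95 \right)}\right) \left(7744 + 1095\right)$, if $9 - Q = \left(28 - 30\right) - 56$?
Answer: $\frac{24924362463}{67} \approx 3.7201 \cdot 10^{8}$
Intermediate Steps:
$Q = 67$ ($Q = 9 - \left(\left(28 - 30\right) - 56\right) = 9 - \left(-2 - 56\right) = 9 - -58 = 9 + 58 = 67$)
$N{\left(T \right)} = \frac{T}{67} + \frac{2 T^{2}}{67}$ ($N{\left(T \right)} = \frac{\left(T^{2} + T T\right) + T}{67} = \left(\left(T^{2} + T^{2}\right) + T\right) \frac{1}{67} = \left(2 T^{2} + T\right) \frac{1}{67} = \left(T + 2 T^{2}\right) \frac{1}{67} = \frac{T}{67} + \frac{2 T^{2}}{67}$)
$\left(41816 + N{\left(95 \right)}\right) \left(7744 + 1095\right) = \left(41816 + \frac{1}{67} \cdot 95 \left(1 + 2 \cdot 95\right)\right) \left(7744 + 1095\right) = \left(41816 + \frac{1}{67} \cdot 95 \left(1 + 190\right)\right) 8839 = \left(41816 + \frac{1}{67} \cdot 95 \cdot 191\right) 8839 = \left(41816 + \frac{18145}{67}\right) 8839 = \frac{2819817}{67} \cdot 8839 = \frac{24924362463}{67}$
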